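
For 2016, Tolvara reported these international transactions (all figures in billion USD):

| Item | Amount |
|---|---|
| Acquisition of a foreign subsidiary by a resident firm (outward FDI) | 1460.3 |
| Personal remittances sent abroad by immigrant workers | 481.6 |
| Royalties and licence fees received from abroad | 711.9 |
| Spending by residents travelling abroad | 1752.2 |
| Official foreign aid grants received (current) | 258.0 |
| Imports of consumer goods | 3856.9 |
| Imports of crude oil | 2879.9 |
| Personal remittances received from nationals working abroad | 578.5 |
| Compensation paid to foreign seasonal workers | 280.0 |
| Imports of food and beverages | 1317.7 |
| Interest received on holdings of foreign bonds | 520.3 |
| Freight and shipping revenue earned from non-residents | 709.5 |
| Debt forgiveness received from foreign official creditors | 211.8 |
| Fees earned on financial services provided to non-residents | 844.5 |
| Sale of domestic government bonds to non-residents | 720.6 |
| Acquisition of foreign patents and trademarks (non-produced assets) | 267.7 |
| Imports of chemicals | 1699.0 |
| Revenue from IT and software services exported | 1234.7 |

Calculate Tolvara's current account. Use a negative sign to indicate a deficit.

Goods: -2879.9 - 1317.7 - 3856.9 - 1699.0 = -9753.5
Services: 1234.7 + 711.9 + 709.5 - 1752.2 + 844.5 = 1748.4
Primary income: -280.0 + 520.3 = 240.3
Secondary income: 578.5 + 258.0 - 481.6 = 354.9
Current account = (-9753.5) + 1748.4 + 240.3 + 354.9 = -7409.9
(Excluded from the current account — financial account: acquisition of a foreign subsidiary by a resident firm (outward FDI) 1460.3, sale of domestic government bonds to non-residents 720.6; capital account: debt forgiveness received from foreign official creditors 211.8, acquisition of foreign patents and trademarks (non-produced assets) 267.7.)

-7409.9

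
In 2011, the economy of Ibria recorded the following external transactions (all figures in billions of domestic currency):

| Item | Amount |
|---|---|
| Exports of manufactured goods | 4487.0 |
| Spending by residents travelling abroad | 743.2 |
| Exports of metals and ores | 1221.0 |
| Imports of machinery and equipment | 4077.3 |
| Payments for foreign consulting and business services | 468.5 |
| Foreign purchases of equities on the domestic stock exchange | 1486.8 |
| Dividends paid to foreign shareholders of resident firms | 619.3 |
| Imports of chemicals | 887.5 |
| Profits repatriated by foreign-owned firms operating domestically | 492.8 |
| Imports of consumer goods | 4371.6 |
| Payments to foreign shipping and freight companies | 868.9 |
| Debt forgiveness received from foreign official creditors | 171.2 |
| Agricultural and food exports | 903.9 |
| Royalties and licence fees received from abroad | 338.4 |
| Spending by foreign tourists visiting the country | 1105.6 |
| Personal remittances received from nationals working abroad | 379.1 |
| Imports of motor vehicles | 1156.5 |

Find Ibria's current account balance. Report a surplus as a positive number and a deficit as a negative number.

Goods: -1156.5 - 4077.3 - 887.5 + 1221.0 + 4487.0 + 903.9 - 4371.6 = -3881.0
Services: -743.2 + 338.4 - 468.5 + 1105.6 - 868.9 = -636.6
Primary income: -619.3 - 492.8 = -1112.1
Secondary income: 379.1
Current account = (-3881.0) + (-636.6) + (-1112.1) + 379.1 = -5250.6
(Excluded from the current account — financial account: foreign purchases of equities on the domestic stock exchange 1486.8; capital account: debt forgiveness received from foreign official creditors 171.2.)

-5250.6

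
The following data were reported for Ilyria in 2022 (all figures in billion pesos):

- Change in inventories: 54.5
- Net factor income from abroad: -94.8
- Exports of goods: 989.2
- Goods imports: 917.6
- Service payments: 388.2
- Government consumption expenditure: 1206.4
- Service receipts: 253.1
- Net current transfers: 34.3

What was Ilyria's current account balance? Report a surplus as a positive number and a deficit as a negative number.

-124.0

Goods balance = 989.2 - 917.6 = 71.6
Services balance = 253.1 - 388.2 = -135.1
Trade balance (goods + services) = 71.6 + (-135.1) = -63.5
Net primary income = -94.8
Net secondary income = 34.3
Current account = -63.5 + (-94.8) + 34.3 = -124.0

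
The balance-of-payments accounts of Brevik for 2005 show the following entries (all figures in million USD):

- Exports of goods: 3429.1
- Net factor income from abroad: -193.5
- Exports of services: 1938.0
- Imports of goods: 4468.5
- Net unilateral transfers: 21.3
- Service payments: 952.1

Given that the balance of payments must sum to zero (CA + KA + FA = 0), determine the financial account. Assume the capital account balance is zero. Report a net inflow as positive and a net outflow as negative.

225.7

Goods balance = 3429.1 - 4468.5 = -1039.4
Services balance = 1938.0 - 952.1 = 985.9
Trade balance (goods + services) = -1039.4 + 985.9 = -53.5
Net primary income = -193.5
Net secondary income = 21.3
Current account = -53.5 + (-193.5) + 21.3 = -225.7
Financial account = -(-225.7) = 225.7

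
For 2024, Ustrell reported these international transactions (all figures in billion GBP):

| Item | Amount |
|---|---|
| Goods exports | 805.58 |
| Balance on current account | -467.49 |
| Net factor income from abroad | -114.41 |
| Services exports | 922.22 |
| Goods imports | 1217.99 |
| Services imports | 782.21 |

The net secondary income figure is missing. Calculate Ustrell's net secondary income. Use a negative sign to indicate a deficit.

Current account = goods balance + services balance + net primary income + net secondary income
Sum of the known components = -386.81
Net secondary income = CA - (known components) = -467.49 - (-386.81) = -80.68

-80.68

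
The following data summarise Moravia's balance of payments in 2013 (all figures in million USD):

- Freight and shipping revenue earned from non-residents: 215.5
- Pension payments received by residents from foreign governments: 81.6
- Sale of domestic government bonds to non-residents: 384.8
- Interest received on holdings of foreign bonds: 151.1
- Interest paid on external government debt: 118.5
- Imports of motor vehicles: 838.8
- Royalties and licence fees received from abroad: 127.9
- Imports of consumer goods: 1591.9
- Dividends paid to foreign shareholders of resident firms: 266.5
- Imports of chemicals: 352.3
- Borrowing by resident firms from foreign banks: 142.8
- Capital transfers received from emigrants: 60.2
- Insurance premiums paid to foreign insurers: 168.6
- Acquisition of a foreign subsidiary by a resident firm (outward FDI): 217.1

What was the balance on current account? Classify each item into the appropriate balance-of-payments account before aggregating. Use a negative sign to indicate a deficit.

Goods: -352.3 - 838.8 - 1591.9 = -2783.0
Services: 215.5 - 168.6 + 127.9 = 174.8
Primary income: -118.5 + 151.1 - 266.5 = -233.9
Secondary income: 81.6
Current account = (-2783.0) + 174.8 + (-233.9) + 81.6 = -2760.5
(Excluded from the current account — financial account: sale of domestic government bonds to non-residents 384.8, borrowing by resident firms from foreign banks 142.8, acquisition of a foreign subsidiary by a resident firm (outward FDI) 217.1; capital account: capital transfers received from emigrants 60.2.)

-2760.5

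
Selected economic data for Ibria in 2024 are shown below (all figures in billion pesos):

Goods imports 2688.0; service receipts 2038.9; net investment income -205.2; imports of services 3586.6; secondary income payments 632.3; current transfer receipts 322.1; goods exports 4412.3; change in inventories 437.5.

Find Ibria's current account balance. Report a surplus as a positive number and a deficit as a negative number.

-338.8

Goods balance = 4412.3 - 2688.0 = 1724.3
Services balance = 2038.9 - 3586.6 = -1547.7
Trade balance (goods + services) = 1724.3 + (-1547.7) = 176.6
Net primary income = -205.2
Net secondary income = 322.1 - 632.3 = -310.2
Current account = 176.6 + (-205.2) + (-310.2) = -338.8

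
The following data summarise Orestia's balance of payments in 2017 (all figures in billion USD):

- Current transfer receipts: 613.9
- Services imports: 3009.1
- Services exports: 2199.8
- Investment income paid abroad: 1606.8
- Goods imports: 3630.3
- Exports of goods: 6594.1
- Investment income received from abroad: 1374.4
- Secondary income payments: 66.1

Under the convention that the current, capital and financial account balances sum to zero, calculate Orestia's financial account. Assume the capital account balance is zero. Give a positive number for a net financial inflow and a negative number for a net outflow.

Goods balance = 6594.1 - 3630.3 = 2963.8
Services balance = 2199.8 - 3009.1 = -809.3
Trade balance (goods + services) = 2963.8 + (-809.3) = 2154.5
Net primary income = 1374.4 - 1606.8 = -232.4
Net secondary income = 613.9 - 66.1 = 547.8
Current account = 2154.5 + (-232.4) + 547.8 = 2469.9
Financial account = -(2469.9) = -2469.9

-2469.9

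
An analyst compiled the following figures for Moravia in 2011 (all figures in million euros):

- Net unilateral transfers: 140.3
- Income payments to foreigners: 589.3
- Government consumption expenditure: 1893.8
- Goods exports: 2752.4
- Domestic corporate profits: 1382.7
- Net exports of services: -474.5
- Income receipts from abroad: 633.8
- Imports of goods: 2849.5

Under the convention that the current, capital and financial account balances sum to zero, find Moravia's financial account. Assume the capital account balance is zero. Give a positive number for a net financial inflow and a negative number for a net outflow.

386.8

Goods balance = 2752.4 - 2849.5 = -97.1
Services balance = -474.5
Trade balance (goods + services) = -97.1 + (-474.5) = -571.6
Net primary income = 633.8 - 589.3 = 44.5
Net secondary income = 140.3
Current account = -571.6 + 44.5 + 140.3 = -386.8
Financial account = -(-386.8) = 386.8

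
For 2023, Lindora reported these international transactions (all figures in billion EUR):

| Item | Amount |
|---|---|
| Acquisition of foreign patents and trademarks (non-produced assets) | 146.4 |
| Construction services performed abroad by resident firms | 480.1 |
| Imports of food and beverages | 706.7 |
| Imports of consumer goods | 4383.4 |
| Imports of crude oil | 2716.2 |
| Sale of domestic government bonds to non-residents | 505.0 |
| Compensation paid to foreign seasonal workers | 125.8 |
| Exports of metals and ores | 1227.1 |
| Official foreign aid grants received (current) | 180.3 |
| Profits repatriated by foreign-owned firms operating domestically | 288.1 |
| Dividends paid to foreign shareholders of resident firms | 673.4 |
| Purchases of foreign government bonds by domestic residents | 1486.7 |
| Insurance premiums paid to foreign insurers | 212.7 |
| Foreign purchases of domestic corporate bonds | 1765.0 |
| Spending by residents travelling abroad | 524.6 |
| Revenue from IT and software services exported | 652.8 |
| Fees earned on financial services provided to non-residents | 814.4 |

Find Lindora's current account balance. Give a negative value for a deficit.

-6276.2

Goods: -4383.4 - 706.7 - 2716.2 + 1227.1 = -6579.2
Services: -524.6 + 480.1 - 212.7 + 652.8 + 814.4 = 1210.0
Primary income: -673.4 - 288.1 - 125.8 = -1087.3
Secondary income: 180.3
Current account = (-6579.2) + 1210.0 + (-1087.3) + 180.3 = -6276.2
(Excluded from the current account — capital account: acquisition of foreign patents and trademarks (non-produced assets) 146.4; financial account: sale of domestic government bonds to non-residents 505.0, purchases of foreign government bonds by domestic residents 1486.7, foreign purchases of domestic corporate bonds 1765.0.)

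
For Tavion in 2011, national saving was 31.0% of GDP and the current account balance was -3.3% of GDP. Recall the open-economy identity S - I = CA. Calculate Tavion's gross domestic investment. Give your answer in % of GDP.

34.3

I = S - CA = 31.0 - (-3.3) = 34.3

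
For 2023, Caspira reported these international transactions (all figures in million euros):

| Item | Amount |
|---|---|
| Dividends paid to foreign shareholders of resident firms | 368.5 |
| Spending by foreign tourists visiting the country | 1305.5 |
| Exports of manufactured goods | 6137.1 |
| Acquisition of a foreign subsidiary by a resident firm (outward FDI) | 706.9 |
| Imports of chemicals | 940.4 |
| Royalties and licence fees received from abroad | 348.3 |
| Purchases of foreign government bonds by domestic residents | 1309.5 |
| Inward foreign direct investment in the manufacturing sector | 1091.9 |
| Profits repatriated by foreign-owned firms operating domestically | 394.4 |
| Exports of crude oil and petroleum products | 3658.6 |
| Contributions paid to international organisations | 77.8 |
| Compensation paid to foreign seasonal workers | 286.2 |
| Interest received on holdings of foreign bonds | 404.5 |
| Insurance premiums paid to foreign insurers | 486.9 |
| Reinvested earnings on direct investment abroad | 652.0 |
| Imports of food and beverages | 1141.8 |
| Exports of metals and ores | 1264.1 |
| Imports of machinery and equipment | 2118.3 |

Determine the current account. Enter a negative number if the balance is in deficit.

7955.8

Goods: 3658.6 + 6137.1 + 1264.1 - 940.4 - 1141.8 - 2118.3 = 6859.3
Services: 1305.5 + 348.3 - 486.9 = 1166.9
Primary income: 652.0 + 404.5 - 286.2 - 368.5 - 394.4 = 7.4
Secondary income: -77.8
Current account = 6859.3 + 1166.9 + 7.4 + (-77.8) = 7955.8
(Excluded from the current account — financial account: acquisition of a foreign subsidiary by a resident firm (outward FDI) 706.9, purchases of foreign government bonds by domestic residents 1309.5, inward foreign direct investment in the manufacturing sector 1091.9.)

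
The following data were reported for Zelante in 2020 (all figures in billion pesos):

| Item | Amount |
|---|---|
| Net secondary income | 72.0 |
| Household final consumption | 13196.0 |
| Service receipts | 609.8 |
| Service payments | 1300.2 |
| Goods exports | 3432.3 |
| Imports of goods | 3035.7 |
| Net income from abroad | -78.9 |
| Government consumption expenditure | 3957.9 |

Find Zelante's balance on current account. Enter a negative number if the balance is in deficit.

-300.7

Goods balance = 3432.3 - 3035.7 = 396.6
Services balance = 609.8 - 1300.2 = -690.4
Trade balance (goods + services) = 396.6 + (-690.4) = -293.8
Net primary income = -78.9
Net secondary income = 72.0
Current account = -293.8 + (-78.9) + 72.0 = -300.7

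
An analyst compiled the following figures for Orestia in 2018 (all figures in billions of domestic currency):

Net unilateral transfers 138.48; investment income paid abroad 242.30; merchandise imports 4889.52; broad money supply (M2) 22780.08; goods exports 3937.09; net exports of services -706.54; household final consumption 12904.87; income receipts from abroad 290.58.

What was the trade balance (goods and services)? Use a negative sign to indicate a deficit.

-1658.97

Goods balance = 3937.09 - 4889.52 = -952.43
Services balance = -706.54
Trade balance (goods + services) = -952.43 + (-706.54) = -1658.97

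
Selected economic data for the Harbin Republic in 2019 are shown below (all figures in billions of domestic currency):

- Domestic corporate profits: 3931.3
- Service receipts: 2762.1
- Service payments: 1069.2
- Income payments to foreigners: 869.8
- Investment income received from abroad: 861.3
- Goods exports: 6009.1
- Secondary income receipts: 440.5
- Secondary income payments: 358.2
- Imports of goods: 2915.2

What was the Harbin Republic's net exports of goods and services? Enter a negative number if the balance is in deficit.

4786.8

Goods balance = 6009.1 - 2915.2 = 3093.9
Services balance = 2762.1 - 1069.2 = 1692.9
Trade balance (goods + services) = 3093.9 + 1692.9 = 4786.8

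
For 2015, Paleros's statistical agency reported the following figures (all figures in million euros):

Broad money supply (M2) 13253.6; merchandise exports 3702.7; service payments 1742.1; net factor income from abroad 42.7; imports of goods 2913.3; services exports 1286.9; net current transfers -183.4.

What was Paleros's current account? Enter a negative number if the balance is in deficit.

193.5

Goods balance = 3702.7 - 2913.3 = 789.4
Services balance = 1286.9 - 1742.1 = -455.2
Trade balance (goods + services) = 789.4 + (-455.2) = 334.2
Net primary income = 42.7
Net secondary income = -183.4
Current account = 334.2 + 42.7 + (-183.4) = 193.5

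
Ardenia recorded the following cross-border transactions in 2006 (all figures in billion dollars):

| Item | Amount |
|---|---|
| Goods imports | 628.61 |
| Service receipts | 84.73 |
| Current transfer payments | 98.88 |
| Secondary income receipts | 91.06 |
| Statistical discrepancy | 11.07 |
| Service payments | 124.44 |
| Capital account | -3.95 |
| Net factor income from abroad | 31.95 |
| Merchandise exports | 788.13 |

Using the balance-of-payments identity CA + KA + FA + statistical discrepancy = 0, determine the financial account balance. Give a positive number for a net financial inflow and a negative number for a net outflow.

Goods balance = 788.13 - 628.61 = 159.52
Services balance = 84.73 - 124.44 = -39.71
Trade balance (goods + services) = 159.52 + (-39.71) = 119.81
Net primary income = 31.95
Net secondary income = 91.06 - 98.88 = -7.82
Current account = 119.81 + 31.95 + (-7.82) = 143.94
Financial account = -(143.94 + (-3.95) + 11.07) = -151.06

-151.06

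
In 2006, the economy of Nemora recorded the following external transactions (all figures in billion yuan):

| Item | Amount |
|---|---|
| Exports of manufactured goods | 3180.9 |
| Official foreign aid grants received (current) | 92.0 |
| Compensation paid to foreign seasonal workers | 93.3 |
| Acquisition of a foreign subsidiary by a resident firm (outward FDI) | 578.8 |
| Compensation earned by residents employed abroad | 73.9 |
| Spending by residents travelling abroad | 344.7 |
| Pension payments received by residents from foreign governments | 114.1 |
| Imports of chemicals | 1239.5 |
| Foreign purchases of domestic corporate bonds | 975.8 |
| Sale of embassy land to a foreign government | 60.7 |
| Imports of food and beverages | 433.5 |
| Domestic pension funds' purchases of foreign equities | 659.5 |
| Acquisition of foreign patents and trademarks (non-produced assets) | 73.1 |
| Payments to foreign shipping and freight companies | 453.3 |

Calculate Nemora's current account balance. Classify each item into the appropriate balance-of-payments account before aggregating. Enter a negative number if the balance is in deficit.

896.6

Goods: -1239.5 + 3180.9 - 433.5 = 1507.9
Services: -453.3 - 344.7 = -798.0
Primary income: -93.3 + 73.9 = -19.4
Secondary income: 114.1 + 92.0 = 206.1
Current account = 1507.9 + (-798.0) + (-19.4) + 206.1 = 896.6
(Excluded from the current account — financial account: acquisition of a foreign subsidiary by a resident firm (outward FDI) 578.8, foreign purchases of domestic corporate bonds 975.8, domestic pension funds' purchases of foreign equities 659.5; capital account: sale of embassy land to a foreign government 60.7, acquisition of foreign patents and trademarks (non-produced assets) 73.1.)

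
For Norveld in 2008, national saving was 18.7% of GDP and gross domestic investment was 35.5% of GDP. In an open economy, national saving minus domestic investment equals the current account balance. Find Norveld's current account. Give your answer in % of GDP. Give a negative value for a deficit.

CA = S - I = 18.7 - 35.5 = -16.8

-16.8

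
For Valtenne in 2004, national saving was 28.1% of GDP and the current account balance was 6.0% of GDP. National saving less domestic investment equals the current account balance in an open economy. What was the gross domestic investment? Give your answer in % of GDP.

S - I = CA (net lending to the rest of the world).
I = S - CA = 28.1 - 6.0 = 22.1

22.1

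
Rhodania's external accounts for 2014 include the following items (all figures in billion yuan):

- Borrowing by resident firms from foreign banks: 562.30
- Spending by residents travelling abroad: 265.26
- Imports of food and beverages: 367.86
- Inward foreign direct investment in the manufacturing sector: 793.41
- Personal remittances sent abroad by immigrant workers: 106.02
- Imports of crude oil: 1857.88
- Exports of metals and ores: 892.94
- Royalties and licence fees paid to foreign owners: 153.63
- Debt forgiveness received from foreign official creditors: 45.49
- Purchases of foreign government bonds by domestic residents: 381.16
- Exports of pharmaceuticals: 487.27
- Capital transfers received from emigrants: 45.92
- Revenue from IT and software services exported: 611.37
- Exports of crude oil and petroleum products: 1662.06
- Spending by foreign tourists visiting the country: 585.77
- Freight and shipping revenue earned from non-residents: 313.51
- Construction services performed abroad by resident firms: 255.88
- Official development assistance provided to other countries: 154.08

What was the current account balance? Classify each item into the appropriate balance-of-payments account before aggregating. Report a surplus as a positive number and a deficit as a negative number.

1904.07

Goods: 892.94 + 487.27 - 367.86 - 1857.88 + 1662.06 = 816.53
Services: 313.51 - 153.63 - 265.26 + 611.37 + 255.88 + 585.77 = 1347.64
Secondary income: -106.02 - 154.08 = -260.10
Current account = 816.53 + 1347.64 + (-260.10) = 1904.07
(Excluded from the current account — financial account: borrowing by resident firms from foreign banks 562.30, inward foreign direct investment in the manufacturing sector 793.41, purchases of foreign government bonds by domestic residents 381.16; capital account: debt forgiveness received from foreign official creditors 45.49, capital transfers received from emigrants 45.92.)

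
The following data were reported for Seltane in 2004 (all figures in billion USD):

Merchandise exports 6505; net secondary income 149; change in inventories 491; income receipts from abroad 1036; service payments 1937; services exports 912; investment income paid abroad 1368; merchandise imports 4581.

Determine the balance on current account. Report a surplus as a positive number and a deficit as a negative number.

Goods balance = 6505 - 4581 = 1924
Services balance = 912 - 1937 = -1025
Trade balance (goods + services) = 1924 + (-1025) = 899
Net primary income = 1036 - 1368 = -332
Net secondary income = 149
Current account = 899 + (-332) + 149 = 716

716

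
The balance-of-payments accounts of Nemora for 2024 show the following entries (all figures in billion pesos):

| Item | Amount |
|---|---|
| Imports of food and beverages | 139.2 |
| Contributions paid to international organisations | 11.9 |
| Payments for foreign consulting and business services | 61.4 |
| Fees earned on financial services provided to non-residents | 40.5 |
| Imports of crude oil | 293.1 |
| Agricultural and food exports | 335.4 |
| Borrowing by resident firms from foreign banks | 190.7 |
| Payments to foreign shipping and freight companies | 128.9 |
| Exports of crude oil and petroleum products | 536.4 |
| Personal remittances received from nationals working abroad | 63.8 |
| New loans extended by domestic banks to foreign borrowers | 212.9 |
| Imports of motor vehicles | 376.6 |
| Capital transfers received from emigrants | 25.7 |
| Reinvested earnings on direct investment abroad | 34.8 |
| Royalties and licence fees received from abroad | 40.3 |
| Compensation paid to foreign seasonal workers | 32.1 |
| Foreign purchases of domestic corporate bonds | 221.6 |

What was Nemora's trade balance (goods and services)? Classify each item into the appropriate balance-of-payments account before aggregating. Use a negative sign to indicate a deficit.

-46.6

Goods: 536.4 - 139.2 - 376.6 - 293.1 + 335.4 = 62.9
Services: 40.5 - 61.4 - 128.9 + 40.3 = -109.5
Trade balance = 62.9 + (-109.5) = -46.6
(Excluded from the trade balance — secondary income: contributions paid to international organisations 11.9, personal remittances received from nationals working abroad 63.8; financial account: borrowing by resident firms from foreign banks 190.7, new loans extended by domestic banks to foreign borrowers 212.9, foreign purchases of domestic corporate bonds 221.6; capital account: capital transfers received from emigrants 25.7; primary income: reinvested earnings on direct investment abroad 34.8, compensation paid to foreign seasonal workers 32.1.)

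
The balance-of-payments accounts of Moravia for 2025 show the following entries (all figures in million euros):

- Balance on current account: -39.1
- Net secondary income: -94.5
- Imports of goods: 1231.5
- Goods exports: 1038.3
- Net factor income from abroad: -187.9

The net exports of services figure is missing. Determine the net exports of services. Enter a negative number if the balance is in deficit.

436.5

Current account = goods balance + services balance + net primary income + net secondary income
Sum of the known components = -475.6
Net exports of services = CA - (known components) = -39.1 - (-475.6) = 436.5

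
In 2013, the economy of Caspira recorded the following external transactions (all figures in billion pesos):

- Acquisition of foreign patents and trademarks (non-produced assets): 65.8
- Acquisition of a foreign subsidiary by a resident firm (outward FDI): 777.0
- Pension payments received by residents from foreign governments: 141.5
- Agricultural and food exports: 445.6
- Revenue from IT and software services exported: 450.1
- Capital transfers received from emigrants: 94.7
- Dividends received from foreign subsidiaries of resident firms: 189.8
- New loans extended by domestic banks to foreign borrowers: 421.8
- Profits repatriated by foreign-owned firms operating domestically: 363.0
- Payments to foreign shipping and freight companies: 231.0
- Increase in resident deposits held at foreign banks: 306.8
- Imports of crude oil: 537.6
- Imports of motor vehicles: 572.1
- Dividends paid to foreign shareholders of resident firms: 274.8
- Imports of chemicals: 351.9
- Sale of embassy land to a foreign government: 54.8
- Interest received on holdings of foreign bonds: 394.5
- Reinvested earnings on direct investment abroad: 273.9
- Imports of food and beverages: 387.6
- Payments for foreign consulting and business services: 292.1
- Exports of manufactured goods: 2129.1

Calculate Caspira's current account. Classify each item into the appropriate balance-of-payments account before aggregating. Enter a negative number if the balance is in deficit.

Goods: -537.6 - 387.6 + 2129.1 + 445.6 - 351.9 - 572.1 = 725.5
Services: -292.1 - 231.0 + 450.1 = -73.0
Primary income: 394.5 - 363.0 + 189.8 + 273.9 - 274.8 = 220.4
Secondary income: 141.5
Current account = 725.5 + (-73.0) + 220.4 + 141.5 = 1014.4
(Excluded from the current account — capital account: acquisition of foreign patents and trademarks (non-produced assets) 65.8, capital transfers received from emigrants 94.7, sale of embassy land to a foreign government 54.8; financial account: acquisition of a foreign subsidiary by a resident firm (outward FDI) 777.0, new loans extended by domestic banks to foreign borrowers 421.8, increase in resident deposits held at foreign banks 306.8.)

1014.4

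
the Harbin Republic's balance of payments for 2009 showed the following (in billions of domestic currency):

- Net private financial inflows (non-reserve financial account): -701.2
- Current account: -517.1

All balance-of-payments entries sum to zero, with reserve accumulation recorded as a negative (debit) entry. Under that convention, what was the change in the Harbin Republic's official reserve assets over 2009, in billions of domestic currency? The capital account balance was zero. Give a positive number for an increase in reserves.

Official reserve transactions balance = -((-517.1) + (-701.2)) = 1218.3
An accumulation of reserves is recorded as a debit (negative entry), so the change in the stock of reserves is the negative of that balance.
Change in official reserves = -(1218.3) = -1218.3

-1218.3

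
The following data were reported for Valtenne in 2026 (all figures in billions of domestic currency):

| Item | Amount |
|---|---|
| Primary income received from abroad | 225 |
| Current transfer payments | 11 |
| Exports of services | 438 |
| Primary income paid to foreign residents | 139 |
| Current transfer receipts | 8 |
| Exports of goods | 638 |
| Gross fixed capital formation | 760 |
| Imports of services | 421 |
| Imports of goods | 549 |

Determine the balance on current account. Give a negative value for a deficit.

189

Goods balance = 638 - 549 = 89
Services balance = 438 - 421 = 17
Trade balance (goods + services) = 89 + 17 = 106
Net primary income = 225 - 139 = 86
Net secondary income = 8 - 11 = -3
Current account = 106 + 86 + (-3) = 189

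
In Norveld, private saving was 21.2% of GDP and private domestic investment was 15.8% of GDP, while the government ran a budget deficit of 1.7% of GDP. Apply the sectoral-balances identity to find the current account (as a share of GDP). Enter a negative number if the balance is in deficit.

3.7

By the sectoral-balances identity, CA = (S_private - I) + (T - G).
Private balance = 21.2 - 15.8 = 5.4
Government balance (T - G) = -1.7
CA = 5.4 + (-1.7) = 3.7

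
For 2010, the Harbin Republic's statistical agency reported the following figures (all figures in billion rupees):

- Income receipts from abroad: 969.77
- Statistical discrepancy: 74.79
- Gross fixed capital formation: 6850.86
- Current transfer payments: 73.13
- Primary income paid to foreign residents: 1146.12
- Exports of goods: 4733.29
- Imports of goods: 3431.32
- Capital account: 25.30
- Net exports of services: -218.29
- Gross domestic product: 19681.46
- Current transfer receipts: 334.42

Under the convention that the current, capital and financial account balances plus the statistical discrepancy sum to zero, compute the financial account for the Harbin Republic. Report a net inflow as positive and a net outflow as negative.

-1268.71

Goods balance = 4733.29 - 3431.32 = 1301.97
Services balance = -218.29
Trade balance (goods + services) = 1301.97 + (-218.29) = 1083.68
Net primary income = 969.77 - 1146.12 = -176.35
Net secondary income = 334.42 - 73.13 = 261.29
Current account = 1083.68 + (-176.35) + 261.29 = 1168.62
Financial account = -(1168.62 + 25.30 + 74.79) = -1268.71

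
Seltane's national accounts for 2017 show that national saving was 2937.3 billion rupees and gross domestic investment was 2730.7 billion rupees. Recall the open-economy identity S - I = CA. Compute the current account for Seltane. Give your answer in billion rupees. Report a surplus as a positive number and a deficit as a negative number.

CA = S - I = 2937.3 - 2730.7 = 206.6

206.6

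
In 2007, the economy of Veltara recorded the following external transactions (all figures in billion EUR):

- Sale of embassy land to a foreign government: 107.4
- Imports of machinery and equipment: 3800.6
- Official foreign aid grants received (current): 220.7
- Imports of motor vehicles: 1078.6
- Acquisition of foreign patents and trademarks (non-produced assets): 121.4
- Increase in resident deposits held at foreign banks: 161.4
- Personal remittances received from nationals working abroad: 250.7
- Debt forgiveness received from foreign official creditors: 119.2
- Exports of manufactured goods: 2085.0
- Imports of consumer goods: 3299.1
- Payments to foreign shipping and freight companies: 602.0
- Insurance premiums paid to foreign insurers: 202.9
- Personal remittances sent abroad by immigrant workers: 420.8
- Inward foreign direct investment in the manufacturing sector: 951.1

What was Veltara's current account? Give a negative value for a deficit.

-6847.6

Goods: -1078.6 - 3299.1 - 3800.6 + 2085.0 = -6093.3
Services: -602.0 - 202.9 = -804.9
Secondary income: 250.7 - 420.8 + 220.7 = 50.6
Current account = (-6093.3) + (-804.9) + 50.6 = -6847.6
(Excluded from the current account — capital account: sale of embassy land to a foreign government 107.4, acquisition of foreign patents and trademarks (non-produced assets) 121.4, debt forgiveness received from foreign official creditors 119.2; financial account: increase in resident deposits held at foreign banks 161.4, inward foreign direct investment in the manufacturing sector 951.1.)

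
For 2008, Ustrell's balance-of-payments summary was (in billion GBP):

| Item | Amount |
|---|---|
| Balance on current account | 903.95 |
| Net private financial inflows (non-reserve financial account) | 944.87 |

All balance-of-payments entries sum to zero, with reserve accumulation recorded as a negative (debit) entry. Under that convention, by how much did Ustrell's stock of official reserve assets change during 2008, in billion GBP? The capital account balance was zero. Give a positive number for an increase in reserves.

1848.82

Official reserve transactions balance = -(903.95 + 944.87) = -1848.82
An accumulation of reserves is recorded as a debit (negative entry), so the change in the stock of reserves is the negative of that balance.
Change in official reserves = -(-1848.82) = 1848.82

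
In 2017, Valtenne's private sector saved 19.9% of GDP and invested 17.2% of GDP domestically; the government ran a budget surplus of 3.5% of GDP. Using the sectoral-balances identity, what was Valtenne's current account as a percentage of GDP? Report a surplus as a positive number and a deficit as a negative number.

By the sectoral-balances identity, CA = (S_private - I) + (T - G).
Private balance = 19.9 - 17.2 = 2.7
Government balance (T - G) = 3.5
CA = 2.7 + 3.5 = 6.2

6.2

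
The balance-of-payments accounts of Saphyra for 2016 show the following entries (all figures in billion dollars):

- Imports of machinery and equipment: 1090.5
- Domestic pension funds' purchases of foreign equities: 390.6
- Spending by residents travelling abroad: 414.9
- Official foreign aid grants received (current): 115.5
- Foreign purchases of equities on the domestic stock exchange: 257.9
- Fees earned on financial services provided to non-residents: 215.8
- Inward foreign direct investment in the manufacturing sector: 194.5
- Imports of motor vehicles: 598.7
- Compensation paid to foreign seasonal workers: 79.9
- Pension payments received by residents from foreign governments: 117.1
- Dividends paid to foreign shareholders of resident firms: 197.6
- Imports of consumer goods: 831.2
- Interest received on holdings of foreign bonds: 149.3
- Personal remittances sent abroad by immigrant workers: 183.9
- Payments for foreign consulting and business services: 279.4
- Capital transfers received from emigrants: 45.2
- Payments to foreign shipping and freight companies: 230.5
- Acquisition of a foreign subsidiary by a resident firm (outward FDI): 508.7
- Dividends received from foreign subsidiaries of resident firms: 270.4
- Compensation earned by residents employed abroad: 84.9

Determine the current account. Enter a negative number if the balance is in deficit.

-2953.6

Goods: -831.2 - 1090.5 - 598.7 = -2520.4
Services: -414.9 - 279.4 + 215.8 - 230.5 = -709.0
Primary income: -197.6 + 84.9 + 149.3 + 270.4 - 79.9 = 227.1
Secondary income: -183.9 + 117.1 + 115.5 = 48.7
Current account = (-2520.4) + (-709.0) + 227.1 + 48.7 = -2953.6
(Excluded from the current account — financial account: domestic pension funds' purchases of foreign equities 390.6, foreign purchases of equities on the domestic stock exchange 257.9, inward foreign direct investment in the manufacturing sector 194.5, acquisition of a foreign subsidiary by a resident firm (outward FDI) 508.7; capital account: capital transfers received from emigrants 45.2.)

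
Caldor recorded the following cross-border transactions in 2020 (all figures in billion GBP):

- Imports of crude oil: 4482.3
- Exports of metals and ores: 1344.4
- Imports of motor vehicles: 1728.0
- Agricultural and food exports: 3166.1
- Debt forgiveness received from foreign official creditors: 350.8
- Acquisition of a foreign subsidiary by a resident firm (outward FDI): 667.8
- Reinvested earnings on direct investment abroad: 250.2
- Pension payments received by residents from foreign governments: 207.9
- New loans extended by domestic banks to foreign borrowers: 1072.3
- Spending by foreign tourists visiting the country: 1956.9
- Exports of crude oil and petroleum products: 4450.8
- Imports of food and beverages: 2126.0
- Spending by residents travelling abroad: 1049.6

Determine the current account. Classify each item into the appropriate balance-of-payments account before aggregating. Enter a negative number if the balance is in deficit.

1990.4

Goods: -2126.0 - 4482.3 + 1344.4 + 4450.8 + 3166.1 - 1728.0 = 625.0
Services: -1049.6 + 1956.9 = 907.3
Primary income: 250.2
Secondary income: 207.9
Current account = 625.0 + 907.3 + 250.2 + 207.9 = 1990.4
(Excluded from the current account — capital account: debt forgiveness received from foreign official creditors 350.8; financial account: acquisition of a foreign subsidiary by a resident firm (outward FDI) 667.8, new loans extended by domestic banks to foreign borrowers 1072.3.)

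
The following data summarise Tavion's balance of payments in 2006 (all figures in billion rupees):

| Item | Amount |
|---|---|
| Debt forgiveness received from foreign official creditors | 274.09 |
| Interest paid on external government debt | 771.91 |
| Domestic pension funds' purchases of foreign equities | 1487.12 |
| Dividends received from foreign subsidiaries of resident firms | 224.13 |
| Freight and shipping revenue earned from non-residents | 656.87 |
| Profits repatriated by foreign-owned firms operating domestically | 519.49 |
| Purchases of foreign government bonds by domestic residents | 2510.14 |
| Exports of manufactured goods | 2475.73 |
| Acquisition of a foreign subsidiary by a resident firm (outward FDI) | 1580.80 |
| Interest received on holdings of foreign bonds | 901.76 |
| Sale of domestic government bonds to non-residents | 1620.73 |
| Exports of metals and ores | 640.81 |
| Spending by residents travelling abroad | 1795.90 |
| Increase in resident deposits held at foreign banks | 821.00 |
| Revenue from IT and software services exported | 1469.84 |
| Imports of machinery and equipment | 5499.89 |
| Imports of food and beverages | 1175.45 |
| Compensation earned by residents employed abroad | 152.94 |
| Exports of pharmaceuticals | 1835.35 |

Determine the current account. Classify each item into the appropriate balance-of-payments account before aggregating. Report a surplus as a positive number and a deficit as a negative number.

Goods: -5499.89 + 1835.35 + 2475.73 + 640.81 - 1175.45 = -1723.45
Services: -1795.90 + 656.87 + 1469.84 = 330.81
Primary income: -771.91 + 224.13 - 519.49 + 901.76 + 152.94 = -12.57
Current account = (-1723.45) + 330.81 + (-12.57) = -1405.21
(Excluded from the current account — capital account: debt forgiveness received from foreign official creditors 274.09; financial account: domestic pension funds' purchases of foreign equities 1487.12, purchases of foreign government bonds by domestic residents 2510.14, acquisition of a foreign subsidiary by a resident firm (outward FDI) 1580.80, sale of domestic government bonds to non-residents 1620.73, increase in resident deposits held at foreign banks 821.00.)

-1405.21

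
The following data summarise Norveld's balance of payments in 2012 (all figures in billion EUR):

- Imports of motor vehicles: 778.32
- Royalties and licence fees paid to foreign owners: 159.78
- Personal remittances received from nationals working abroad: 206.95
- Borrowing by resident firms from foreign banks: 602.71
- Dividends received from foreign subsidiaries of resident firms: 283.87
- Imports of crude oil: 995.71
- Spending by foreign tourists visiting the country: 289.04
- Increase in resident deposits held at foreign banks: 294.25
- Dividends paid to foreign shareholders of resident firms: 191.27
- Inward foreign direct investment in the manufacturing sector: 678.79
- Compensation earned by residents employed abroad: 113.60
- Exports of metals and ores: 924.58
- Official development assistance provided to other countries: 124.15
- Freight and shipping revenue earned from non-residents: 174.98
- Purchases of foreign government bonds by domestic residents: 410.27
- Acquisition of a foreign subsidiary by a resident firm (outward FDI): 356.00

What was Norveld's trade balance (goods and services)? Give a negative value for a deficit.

Goods: -995.71 - 778.32 + 924.58 = -849.45
Services: 174.98 + 289.04 - 159.78 = 304.24
Trade balance = -849.45 + 304.24 = -545.21
(Excluded from the trade balance — secondary income: personal remittances received from nationals working abroad 206.95, official development assistance provided to other countries 124.15; financial account: borrowing by resident firms from foreign banks 602.71, increase in resident deposits held at foreign banks 294.25, inward foreign direct investment in the manufacturing sector 678.79, purchases of foreign government bonds by domestic residents 410.27, acquisition of a foreign subsidiary by a resident firm (outward FDI) 356.00; primary income: dividends received from foreign subsidiaries of resident firms 283.87, dividends paid to foreign shareholders of resident firms 191.27, compensation earned by residents employed abroad 113.60.)

-545.21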